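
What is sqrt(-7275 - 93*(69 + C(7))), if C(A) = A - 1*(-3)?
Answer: I*sqrt(14622) ≈ 120.92*I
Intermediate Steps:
C(A) = 3 + A (C(A) = A + 3 = 3 + A)
sqrt(-7275 - 93*(69 + C(7))) = sqrt(-7275 - 93*(69 + (3 + 7))) = sqrt(-7275 - 93*(69 + 10)) = sqrt(-7275 - 93*79) = sqrt(-7275 - 7347) = sqrt(-14622) = I*sqrt(14622)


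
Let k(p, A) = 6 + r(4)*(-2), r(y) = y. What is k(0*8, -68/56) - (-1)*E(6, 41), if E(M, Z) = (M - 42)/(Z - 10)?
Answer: -98/31 ≈ -3.1613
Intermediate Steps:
E(M, Z) = (-42 + M)/(-10 + Z)
k(p, A) = -2 (k(p, A) = 6 + 4*(-2) = 6 - 8 = -2)
k(0*8, -68/56) - (-1)*E(6, 41) = -2 - (-1)*(-42 + 6)/(-10 + 41) = -2 - (-1)*-36/31 = -2 - (-1)*(1/31)*(-36) = -2 - (-1)*(-36)/31 = -2 - 1*36/31 = -2 - 36/31 = -98/31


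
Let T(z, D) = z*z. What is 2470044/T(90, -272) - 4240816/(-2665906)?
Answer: 275802322061/899743275 ≈ 306.53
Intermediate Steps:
T(z, D) = z**2
2470044/T(90, -272) - 4240816/(-2665906) = 2470044/(90**2) - 4240816/(-2665906) = 2470044/8100 - 4240816*(-1/2665906) = 2470044*(1/8100) + 2120408/1332953 = 205837/675 + 2120408/1332953 = 275802322061/899743275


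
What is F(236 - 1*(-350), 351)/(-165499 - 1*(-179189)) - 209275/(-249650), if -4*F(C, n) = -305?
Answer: 46144169/54683336 ≈ 0.84384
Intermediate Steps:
F(C, n) = 305/4 (F(C, n) = -¼*(-305) = 305/4)
F(236 - 1*(-350), 351)/(-165499 - 1*(-179189)) - 209275/(-249650) = 305/(4*(-165499 - 1*(-179189))) - 209275/(-249650) = 305/(4*(-165499 + 179189)) - 209275*(-1/249650) = (305/4)/13690 + 8371/9986 = (305/4)*(1/13690) + 8371/9986 = 61/10952 + 8371/9986 = 46144169/54683336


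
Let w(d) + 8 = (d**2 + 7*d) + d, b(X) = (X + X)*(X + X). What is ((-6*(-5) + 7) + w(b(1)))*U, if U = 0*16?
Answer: 0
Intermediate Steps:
b(X) = 4*X**2 (b(X) = (2*X)*(2*X) = 4*X**2)
U = 0
w(d) = -8 + d**2 + 8*d (w(d) = -8 + ((d**2 + 7*d) + d) = -8 + (d**2 + 8*d) = -8 + d**2 + 8*d)
((-6*(-5) + 7) + w(b(1)))*U = ((-6*(-5) + 7) + (-8 + (4*1**2)**2 + 8*(4*1**2)))*0 = ((30 + 7) + (-8 + (4*1)**2 + 8*(4*1)))*0 = (37 + (-8 + 4**2 + 8*4))*0 = (37 + (-8 + 16 + 32))*0 = (37 + 40)*0 = 77*0 = 0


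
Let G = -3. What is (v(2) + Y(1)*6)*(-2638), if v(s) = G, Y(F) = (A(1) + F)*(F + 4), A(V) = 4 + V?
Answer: -466926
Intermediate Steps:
Y(F) = (4 + F)*(5 + F) (Y(F) = ((4 + 1) + F)*(F + 4) = (5 + F)*(4 + F) = (4 + F)*(5 + F))
v(s) = -3
(v(2) + Y(1)*6)*(-2638) = (-3 + (20 + 1**2 + 9*1)*6)*(-2638) = (-3 + (20 + 1 + 9)*6)*(-2638) = (-3 + 30*6)*(-2638) = (-3 + 180)*(-2638) = 177*(-2638) = -466926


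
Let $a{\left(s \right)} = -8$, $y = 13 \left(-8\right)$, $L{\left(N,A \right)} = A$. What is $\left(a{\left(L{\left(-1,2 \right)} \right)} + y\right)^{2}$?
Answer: $12544$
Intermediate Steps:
$y = -104$
$\left(a{\left(L{\left(-1,2 \right)} \right)} + y\right)^{2} = \left(-8 - 104\right)^{2} = \left(-112\right)^{2} = 12544$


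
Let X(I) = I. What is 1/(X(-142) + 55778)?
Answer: 1/55636 ≈ 1.7974e-5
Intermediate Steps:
1/(X(-142) + 55778) = 1/(-142 + 55778) = 1/55636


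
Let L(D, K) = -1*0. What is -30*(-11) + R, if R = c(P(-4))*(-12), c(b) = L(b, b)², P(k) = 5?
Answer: 330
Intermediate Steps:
L(D, K) = 0
c(b) = 0 (c(b) = 0² = 0)
R = 0 (R = 0*(-12) = 0)
-30*(-11) + R = -30*(-11) + 0 = 330 + 0 = 330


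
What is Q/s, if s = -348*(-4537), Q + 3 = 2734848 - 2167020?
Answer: 189275/526292 ≈ 0.35964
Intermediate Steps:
Q = 567825 (Q = -3 + (2734848 - 2167020) = -3 + 567828 = 567825)
s = 1578876
Q/s = 567825/1578876 = 567825*(1/1578876) = 189275/526292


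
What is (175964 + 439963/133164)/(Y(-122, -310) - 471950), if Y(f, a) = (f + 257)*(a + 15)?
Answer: -23432510059/68150006100 ≈ -0.34384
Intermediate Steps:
Y(f, a) = (15 + a)*(257 + f) (Y(f, a) = (257 + f)*(15 + a) = (15 + a)*(257 + f))
(175964 + 439963/133164)/(Y(-122, -310) - 471950) = (175964 + 439963/133164)/((3855 + 15*(-122) + 257*(-310) - 310*(-122)) - 471950) = (175964 + 439963*(1/133164))/((3855 - 1830 - 79670 + 37820) - 471950) = (175964 + 439963/133164)/(-39825 - 471950) = (23432510059/133164)/(-511775) = (23432510059/133164)*(-1/511775) = -23432510059/68150006100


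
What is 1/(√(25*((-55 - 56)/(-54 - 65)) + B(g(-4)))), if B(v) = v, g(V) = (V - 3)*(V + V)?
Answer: √1123241/9439 ≈ 0.11228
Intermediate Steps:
g(V) = 2*V*(-3 + V) (g(V) = (-3 + V)*(2*V) = 2*V*(-3 + V))
1/(√(25*((-55 - 56)/(-54 - 65)) + B(g(-4)))) = 1/(√(25*((-55 - 56)/(-54 - 65)) + 2*(-4)*(-3 - 4))) = 1/(√(25*(-111/(-119)) + 2*(-4)*(-7))) = 1/(√(25*(-111*(-1/119)) + 56)) = 1/(√(25*(111/119) + 56)) = 1/(√(2775/119 + 56)) = 1/(√(9439/119)) = 1/(√1123241/119) = √1123241/9439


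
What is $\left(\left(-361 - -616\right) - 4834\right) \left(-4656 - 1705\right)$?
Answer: $29127019$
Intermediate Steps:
$\left(\left(-361 - -616\right) - 4834\right) \left(-4656 - 1705\right) = \left(\left(-361 + 616\right) - 4834\right) \left(-6361\right) = \left(255 - 4834\right) \left(-6361\right) = \left(-4579\right) \left(-6361\right) = 29127019$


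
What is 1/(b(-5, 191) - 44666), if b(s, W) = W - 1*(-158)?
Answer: -1/44317 ≈ -2.2565e-5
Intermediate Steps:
b(s, W) = 158 + W (b(s, W) = W + 158 = 158 + W)
1/(b(-5, 191) - 44666) = 1/((158 + 191) - 44666) = 1/(349 - 44666) = 1/(-44317) = -1/44317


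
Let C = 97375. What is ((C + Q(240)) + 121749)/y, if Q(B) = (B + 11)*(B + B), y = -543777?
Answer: -339604/543777 ≈ -0.62453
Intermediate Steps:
Q(B) = 2*B*(11 + B) (Q(B) = (11 + B)*(2*B) = 2*B*(11 + B))
((C + Q(240)) + 121749)/y = ((97375 + 2*240*(11 + 240)) + 121749)/(-543777) = ((97375 + 2*240*251) + 121749)*(-1/543777) = ((97375 + 120480) + 121749)*(-1/543777) = (217855 + 121749)*(-1/543777) = 339604*(-1/543777) = -339604/543777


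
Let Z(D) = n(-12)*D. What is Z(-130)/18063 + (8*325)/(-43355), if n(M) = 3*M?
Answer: 266560/1338669 ≈ 0.19912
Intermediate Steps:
Z(D) = -36*D (Z(D) = (3*(-12))*D = -36*D)
Z(-130)/18063 + (8*325)/(-43355) = -36*(-130)/18063 + (8*325)/(-43355) = 4680*(1/18063) + 2600*(-1/43355) = 520/2007 - 40/667 = 266560/1338669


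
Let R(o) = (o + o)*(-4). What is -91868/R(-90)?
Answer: -22967/180 ≈ -127.59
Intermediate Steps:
R(o) = -8*o (R(o) = (2*o)*(-4) = -8*o)
-91868/R(-90) = -91868/((-8*(-90))) = -91868/720 = -91868*1/720 = -22967/180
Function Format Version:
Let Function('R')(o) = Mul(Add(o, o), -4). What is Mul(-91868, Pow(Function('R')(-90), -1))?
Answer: Rational(-22967, 180) ≈ -127.59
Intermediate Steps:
Function('R')(o) = Mul(-8, o) (Function('R')(o) = Mul(Mul(2, o), -4) = Mul(-8, o))
Mul(-91868, Pow(Function('R')(-90), -1)) = Mul(-91868, Pow(Mul(-8, -90), -1)) = Mul(-91868, Pow(720, -1)) = Mul(-91868, Rational(1, 720)) = Rational(-22967, 180)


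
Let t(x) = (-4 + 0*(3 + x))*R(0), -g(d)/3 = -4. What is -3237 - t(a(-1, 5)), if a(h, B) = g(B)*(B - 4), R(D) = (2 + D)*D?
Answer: -3237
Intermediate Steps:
R(D) = D*(2 + D)
g(d) = 12 (g(d) = -3*(-4) = 12)
a(h, B) = -48 + 12*B (a(h, B) = 12*(B - 4) = 12*(-4 + B) = -48 + 12*B)
t(x) = 0 (t(x) = (-4 + 0*(3 + x))*(0*(2 + 0)) = (-4 + 0)*(0*2) = -4*0 = 0)
-3237 - t(a(-1, 5)) = -3237 - 1*0 = -3237 + 0 = -3237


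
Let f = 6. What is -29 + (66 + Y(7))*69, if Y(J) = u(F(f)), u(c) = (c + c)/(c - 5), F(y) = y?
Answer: 5353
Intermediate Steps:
u(c) = 2*c/(-5 + c) (u(c) = (2*c)/(-5 + c) = 2*c/(-5 + c))
Y(J) = 12 (Y(J) = 2*6/(-5 + 6) = 2*6/1 = 2*6*1 = 12)
-29 + (66 + Y(7))*69 = -29 + (66 + 12)*69 = -29 + 78*69 = -29 + 5382 = 5353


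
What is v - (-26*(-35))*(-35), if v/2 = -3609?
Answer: 24632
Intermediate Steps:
v = -7218 (v = 2*(-3609) = -7218)
v - (-26*(-35))*(-35) = -7218 - (-26*(-35))*(-35) = -7218 - 910*(-35) = -7218 - 1*(-31850) = -7218 + 31850 = 24632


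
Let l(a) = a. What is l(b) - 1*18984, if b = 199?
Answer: -18785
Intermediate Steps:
l(b) - 1*18984 = 199 - 1*18984 = 199 - 18984 = -18785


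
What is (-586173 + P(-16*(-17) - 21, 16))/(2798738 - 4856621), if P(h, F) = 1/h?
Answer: 147129422/516528633 ≈ 0.28484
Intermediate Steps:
(-586173 + P(-16*(-17) - 21, 16))/(2798738 - 4856621) = (-586173 + 1/(-16*(-17) - 21))/(2798738 - 4856621) = (-586173 + 1/(272 - 21))/(-2057883) = (-586173 + 1/251)*(-1/2057883) = -147129422/251*(-1/2057883) = 147129422/516528633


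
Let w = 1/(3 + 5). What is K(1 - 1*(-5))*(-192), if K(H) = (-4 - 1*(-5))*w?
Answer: -24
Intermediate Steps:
w = ⅛ (w = 1/8 = ⅛ ≈ 0.12500)
K(H) = ⅛ (K(H) = (-4 - 1*(-5))*(⅛) = (-4 + 5)*(⅛) = 1*(⅛) = ⅛)
K(1 - 1*(-5))*(-192) = (⅛)*(-192) = -24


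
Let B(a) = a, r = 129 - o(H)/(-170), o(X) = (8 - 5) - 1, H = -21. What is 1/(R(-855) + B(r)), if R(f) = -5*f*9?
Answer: 85/3281341 ≈ 2.5904e-5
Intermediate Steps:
o(X) = 2 (o(X) = 3 - 1 = 2)
R(f) = -45*f
r = 10966/85 (r = 129 - 2/(-170) = 129 - 2*(-1)/170 = 129 - 1*(-1/85) = 129 + 1/85 = 10966/85 ≈ 129.01)
1/(R(-855) + B(r)) = 1/(-45*(-855) + 10966/85) = 1/(38475 + 10966/85) = 1/(3281341/85) = 85/3281341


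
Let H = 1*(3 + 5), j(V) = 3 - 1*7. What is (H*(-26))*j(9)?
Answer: 832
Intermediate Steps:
j(V) = -4 (j(V) = 3 - 7 = -4)
H = 8 (H = 1*8 = 8)
(H*(-26))*j(9) = (8*(-26))*(-4) = -208*(-4) = 832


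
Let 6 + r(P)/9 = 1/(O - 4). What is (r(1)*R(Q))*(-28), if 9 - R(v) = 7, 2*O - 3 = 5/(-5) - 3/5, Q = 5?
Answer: 34944/11 ≈ 3176.7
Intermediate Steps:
O = 7/10 (O = 3/2 + (5/(-5) - 3/5)/2 = 3/2 + (5*(-1/5) - 3*1/5)/2 = 3/2 + (-1 - 3/5)/2 = 3/2 + (1/2)*(-8/5) = 3/2 - 4/5 = 7/10 ≈ 0.70000)
R(v) = 2 (R(v) = 9 - 1*7 = 9 - 7 = 2)
r(P) = -624/11 (r(P) = -54 + 9/(7/10 - 4) = -54 + 9/(-33/10) = -54 + 9*(-10/33) = -54 - 30/11 = -624/11)
(r(1)*R(Q))*(-28) = -624/11*2*(-28) = -1248/11*(-28) = 34944/11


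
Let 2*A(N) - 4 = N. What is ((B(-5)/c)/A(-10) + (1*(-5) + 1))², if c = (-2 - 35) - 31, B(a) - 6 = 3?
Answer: 72361/4624 ≈ 15.649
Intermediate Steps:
B(a) = 9 (B(a) = 6 + 3 = 9)
A(N) = 2 + N/2
c = -68 (c = -37 - 31 = -68)
((B(-5)/c)/A(-10) + (1*(-5) + 1))² = ((9/(-68))/(2 + (½)*(-10)) + (1*(-5) + 1))² = ((9*(-1/68))/(2 - 5) + (-5 + 1))² = (-9/68/(-3) - 4)² = (-9/68*(-⅓) - 4)² = (3/68 - 4)² = (-269/68)² = 72361/4624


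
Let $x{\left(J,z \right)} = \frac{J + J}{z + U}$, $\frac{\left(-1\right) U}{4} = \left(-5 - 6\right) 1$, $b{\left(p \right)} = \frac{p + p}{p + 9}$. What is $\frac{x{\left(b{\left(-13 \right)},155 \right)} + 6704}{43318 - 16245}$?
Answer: $\frac{1334109}{5387527} \approx 0.24763$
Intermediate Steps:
$b{\left(p \right)} = \frac{2 p}{9 + p}$
$U = 44$ ($U = - 4 \left(-5 - 6\right) 1 = - 4 \left(\left(-11\right) 1\right) = \left(-4\right) \left(-11\right) = 44$)
$x{\left(J,z \right)} = \frac{2 J}{44 + z}$ ($x{\left(J,z \right)} = \frac{J + J}{z + 44} = \frac{2 J}{44 + z}$)
$\frac{x{\left(b{\left(-13 \right)},155 \right)} + 6704}{43318 - 16245} = \frac{\frac{2 \cdot 2 \left(-13\right) \frac{1}{9 - 13}}{44 + 155} + 6704}{43318 - 16245} = \frac{\frac{2 \cdot 2 \left(-13\right) \frac{1}{-4}}{199} + 6704}{27073} = \left(2 \cdot 2 \left(-13\right) \left(- \frac{1}{4}\right) \frac{1}{199} + 6704\right) \frac{1}{27073} = \left(2 \cdot \frac{13}{2} \cdot \frac{1}{199} + 6704\right) \frac{1}{27073} = \left(\frac{13}{199} + 6704\right) \frac{1}{27073} = \frac{1334109}{199} \cdot \frac{1}{27073} = \frac{1334109}{5387527}$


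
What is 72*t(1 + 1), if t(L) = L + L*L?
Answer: 432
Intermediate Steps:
t(L) = L + L²
72*t(1 + 1) = 72*((1 + 1)*(1 + (1 + 1))) = 72*(2*(1 + 2)) = 72*(2*3) = 72*6 = 432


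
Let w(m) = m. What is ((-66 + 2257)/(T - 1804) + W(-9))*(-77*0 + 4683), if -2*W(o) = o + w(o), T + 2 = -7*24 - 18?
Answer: 24565457/664 ≈ 36996.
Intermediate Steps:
T = -188 (T = -2 + (-7*24 - 18) = -2 + (-168 - 18) = -2 - 186 = -188)
W(o) = -o (W(o) = -(o + o)/2 = -o)
((-66 + 2257)/(T - 1804) + W(-9))*(-77*0 + 4683) = ((-66 + 2257)/(-188 - 1804) - 1*(-9))*(-77*0 + 4683) = (2191/(-1992) + 9)*(0 + 4683) = (2191*(-1/1992) + 9)*4683 = (-2191/1992 + 9)*4683 = (15737/1992)*4683 = 24565457/664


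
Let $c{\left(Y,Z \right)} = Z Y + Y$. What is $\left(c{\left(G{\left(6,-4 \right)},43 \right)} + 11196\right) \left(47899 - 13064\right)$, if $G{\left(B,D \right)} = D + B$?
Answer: $393078140$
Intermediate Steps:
$G{\left(B,D \right)} = B + D$
$c{\left(Y,Z \right)} = Y + Y Z$ ($c{\left(Y,Z \right)} = Y Z + Y = Y + Y Z$)
$\left(c{\left(G{\left(6,-4 \right)},43 \right)} + 11196\right) \left(47899 - 13064\right) = \left(\left(6 - 4\right) \left(1 + 43\right) + 11196\right) \left(47899 - 13064\right) = \left(2 \cdot 44 + 11196\right) 34835 = \left(88 + 11196\right) 34835 = 11284 \cdot 34835 = 393078140$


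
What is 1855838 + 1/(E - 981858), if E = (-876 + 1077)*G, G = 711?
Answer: 1556949722585/838947 ≈ 1.8558e+6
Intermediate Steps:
E = 142911 (E = (-876 + 1077)*711 = 201*711 = 142911)
1855838 + 1/(E - 981858) = 1855838 + 1/(142911 - 981858) = 1855838 + 1/(-838947) = 1855838 - 1/838947 = 1556949722585/838947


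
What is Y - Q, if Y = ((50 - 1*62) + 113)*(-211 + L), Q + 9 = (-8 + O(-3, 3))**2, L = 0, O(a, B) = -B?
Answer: -21423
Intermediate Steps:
Q = 112 (Q = -9 + (-8 - 1*3)**2 = -9 + (-8 - 3)**2 = -9 + (-11)**2 = -9 + 121 = 112)
Y = -21311 (Y = ((50 - 1*62) + 113)*(-211 + 0) = ((50 - 62) + 113)*(-211) = (-12 + 113)*(-211) = 101*(-211) = -21311)
Y - Q = -21311 - 1*112 = -21311 - 112 = -21423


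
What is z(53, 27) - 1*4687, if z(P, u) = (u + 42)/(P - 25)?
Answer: -131167/28 ≈ -4684.5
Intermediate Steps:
z(P, u) = (42 + u)/(-25 + P)
z(53, 27) - 1*4687 = (42 + 27)/(-25 + 53) - 1*4687 = 69/28 - 4687 = -131167/28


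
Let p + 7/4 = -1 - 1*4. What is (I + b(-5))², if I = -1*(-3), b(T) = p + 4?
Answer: 1/16 ≈ 0.062500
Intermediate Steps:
p = -27/4 (p = -7/4 + (-1 - 1*4) = -7/4 + (-1 - 4) = -7/4 - 5 = -27/4 ≈ -6.7500)
b(T) = -11/4 (b(T) = -27/4 + 4 = -11/4)
I = 3
(I + b(-5))² = (3 - 11/4)² = (¼)² = 1/16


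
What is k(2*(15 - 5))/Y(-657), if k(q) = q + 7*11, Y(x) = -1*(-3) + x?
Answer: -97/654 ≈ -0.14832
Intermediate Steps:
Y(x) = 3 + x
k(q) = 77 + q (k(q) = q + 77 = 77 + q)
k(2*(15 - 5))/Y(-657) = (77 + 2*(15 - 5))/(3 - 657) = (77 + 2*10)/(-654) = (77 + 20)*(-1/654) = 97*(-1/654) = -97/654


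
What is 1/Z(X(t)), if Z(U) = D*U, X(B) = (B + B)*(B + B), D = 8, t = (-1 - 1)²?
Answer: 1/512 ≈ 0.0019531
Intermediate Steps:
t = 4 (t = (-2)² = 4)
X(B) = 4*B² (X(B) = (2*B)*(2*B) = 4*B²)
Z(U) = 8*U
1/Z(X(t)) = 1/(8*(4*4²)) = 1/(8*(4*16)) = 1/(8*64) = 1/512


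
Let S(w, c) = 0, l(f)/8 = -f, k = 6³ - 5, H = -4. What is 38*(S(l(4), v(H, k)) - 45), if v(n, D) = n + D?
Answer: -1710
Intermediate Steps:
k = 211 (k = 216 - 5 = 211)
v(n, D) = D + n
l(f) = -8*f (l(f) = 8*(-f) = -8*f)
38*(S(l(4), v(H, k)) - 45) = 38*(0 - 45) = 38*(-45) = -1710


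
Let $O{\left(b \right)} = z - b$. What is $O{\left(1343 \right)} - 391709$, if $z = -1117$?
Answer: $-394169$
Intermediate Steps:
$O{\left(b \right)} = -1117 - b$
$O{\left(1343 \right)} - 391709 = \left(-1117 - 1343\right) - 391709 = -2460 - 391709 = -394169$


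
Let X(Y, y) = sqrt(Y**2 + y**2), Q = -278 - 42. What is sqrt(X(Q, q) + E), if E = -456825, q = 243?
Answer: sqrt(-456825 + sqrt(161449)) ≈ 675.59*I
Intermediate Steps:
Q = -320
sqrt(X(Q, q) + E) = sqrt(sqrt((-320)**2 + 243**2) - 456825) = sqrt(sqrt(102400 + 59049) - 456825) = sqrt(sqrt(161449) - 456825) = sqrt(-456825 + sqrt(161449))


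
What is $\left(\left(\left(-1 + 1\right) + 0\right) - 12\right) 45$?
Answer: $-540$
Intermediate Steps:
$\left(\left(\left(-1 + 1\right) + 0\right) - 12\right) 45 = \left(\left(0 + 0\right) - 12\right) 45 = \left(0 - 12\right) 45 = \left(-12\right) 45 = -540$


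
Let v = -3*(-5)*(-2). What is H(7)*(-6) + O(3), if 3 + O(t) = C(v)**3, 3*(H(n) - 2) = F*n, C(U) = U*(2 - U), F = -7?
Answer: -884735917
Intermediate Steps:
v = -30 (v = 15*(-2) = -30)
H(n) = 2 - 7*n/3 (H(n) = 2 + (-7*n)/3 = 2 - 7*n/3)
O(t) = -884736003 (O(t) = -3 + (-30*(2 - 1*(-30)))**3 = -3 + (-30*(2 + 30))**3 = -3 + (-30*32)**3 = -3 + (-960)**3 = -3 - 884736000 = -884736003)
H(7)*(-6) + O(3) = (2 - 7/3*7)*(-6) - 884736003 = (2 - 49/3)*(-6) - 884736003 = -43/3*(-6) - 884736003 = 86 - 884736003 = -884735917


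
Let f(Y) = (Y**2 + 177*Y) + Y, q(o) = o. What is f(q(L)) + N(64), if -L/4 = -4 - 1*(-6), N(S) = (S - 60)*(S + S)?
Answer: -848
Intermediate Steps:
N(S) = 2*S*(-60 + S) (N(S) = (-60 + S)*(2*S) = 2*S*(-60 + S))
L = -8 (L = -4*(-4 - 1*(-6)) = -4*(-4 + 6) = -4*2 = -8)
f(Y) = Y**2 + 178*Y
f(q(L)) + N(64) = -8*(178 - 8) + 2*64*(-60 + 64) = -8*170 + 2*64*4 = -1360 + 512 = -848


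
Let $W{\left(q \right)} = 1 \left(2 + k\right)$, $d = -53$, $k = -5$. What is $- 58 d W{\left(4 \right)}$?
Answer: $-9222$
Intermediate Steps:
$W{\left(q \right)} = -3$ ($W{\left(q \right)} = 1 \left(2 - 5\right) = 1 \left(-3\right) = -3$)
$- 58 d W{\left(4 \right)} = \left(-58\right) \left(-53\right) \left(-3\right) = 3074 \left(-3\right) = -9222$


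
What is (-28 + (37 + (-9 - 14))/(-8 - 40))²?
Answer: 461041/576 ≈ 800.42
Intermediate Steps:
(-28 + (37 + (-9 - 14))/(-8 - 40))² = (-28 + (37 - 23)/(-48))² = (-28 + 14*(-1/48))² = (-28 - 7/24)² = (-679/24)² = 461041/576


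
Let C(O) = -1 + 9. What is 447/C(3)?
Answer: 447/8 ≈ 55.875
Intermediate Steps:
C(O) = 8
447/C(3) = 447/8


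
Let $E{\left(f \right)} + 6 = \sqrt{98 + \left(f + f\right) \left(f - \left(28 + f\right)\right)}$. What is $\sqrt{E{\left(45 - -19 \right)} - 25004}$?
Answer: $\sqrt{-25010 + i \sqrt{3486}} \approx 0.187 + 158.15 i$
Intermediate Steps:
$E{\left(f \right)} = -6 + \sqrt{98 - 56 f}$ ($E{\left(f \right)} = -6 + \sqrt{98 + \left(f + f\right) \left(f - \left(28 + f\right)\right)} = -6 + \sqrt{98 + 2 f \left(-28\right)} = -6 + \sqrt{98 - 56 f}$)
$\sqrt{E{\left(45 - -19 \right)} - 25004} = \sqrt{\left(-6 + \sqrt{98 - 56 \left(45 - -19\right)}\right) - 25004} = \sqrt{\left(-6 + \sqrt{98 - 56 \left(45 + 19\right)}\right) - 25004} = \sqrt{\left(-6 + \sqrt{98 - 3584}\right) - 25004} = \sqrt{\left(-6 + \sqrt{-3486}\right) - 25004} = \sqrt{\left(-6 + i \sqrt{3486}\right) - 25004} = \sqrt{-25010 + i \sqrt{3486}}$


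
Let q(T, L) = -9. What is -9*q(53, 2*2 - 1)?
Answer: 81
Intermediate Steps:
-9*q(53, 2*2 - 1) = -9*(-9) = 81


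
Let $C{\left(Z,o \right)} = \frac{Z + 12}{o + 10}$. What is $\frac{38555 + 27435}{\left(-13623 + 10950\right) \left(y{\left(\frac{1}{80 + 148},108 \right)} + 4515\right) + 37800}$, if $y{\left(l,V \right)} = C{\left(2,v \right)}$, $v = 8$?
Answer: $- \frac{32995}{6016437} \approx -0.0054841$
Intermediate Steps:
$C{\left(Z,o \right)} = \frac{12 + Z}{10 + o}$
$y{\left(l,V \right)} = \frac{7}{9}$ ($y{\left(l,V \right)} = \frac{12 + 2}{10 + 8} = \frac{1}{18} \cdot 14 = \frac{7}{9}$)
$\frac{38555 + 27435}{\left(-13623 + 10950\right) \left(y{\left(\frac{1}{80 + 148},108 \right)} + 4515\right) + 37800} = \frac{38555 + 27435}{\left(-13623 + 10950\right) \left(\frac{7}{9} + 4515\right) + 37800} = \frac{65990}{\left(-2673\right) \frac{40642}{9} + 37800} = \frac{65990}{-12070674 + 37800} = \frac{65990}{-12032874} = 65990 \left(- \frac{1}{12032874}\right) = - \frac{32995}{6016437}$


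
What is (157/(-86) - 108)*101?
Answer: -953945/86 ≈ -11092.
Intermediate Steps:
(157/(-86) - 108)*101 = (157*(-1/86) - 108)*101 = (-157/86 - 108)*101 = -9445/86*101 = -953945/86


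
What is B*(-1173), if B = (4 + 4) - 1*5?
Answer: -3519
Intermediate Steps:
B = 3 (B = 8 - 5 = 3)
B*(-1173) = 3*(-1173) = -3519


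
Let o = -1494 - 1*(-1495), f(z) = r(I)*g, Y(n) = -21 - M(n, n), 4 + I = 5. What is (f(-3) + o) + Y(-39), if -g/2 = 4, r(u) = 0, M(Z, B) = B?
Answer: 19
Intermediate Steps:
I = 1 (I = -4 + 5 = 1)
g = -8 (g = -2*4 = -8)
Y(n) = -21 - n
f(z) = 0 (f(z) = 0*(-8) = 0)
o = 1 (o = -1494 + 1495 = 1)
(f(-3) + o) + Y(-39) = (0 + 1) + (-21 - 1*(-39)) = 1 + (-21 + 39) = 1 + 18 = 19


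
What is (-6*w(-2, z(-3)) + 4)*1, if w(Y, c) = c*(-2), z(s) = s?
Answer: -32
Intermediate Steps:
w(Y, c) = -2*c
(-6*w(-2, z(-3)) + 4)*1 = (-(-12)*(-3) + 4)*1 = (-6*6 + 4)*1 = (-36 + 4)*1 = -32*1 = -32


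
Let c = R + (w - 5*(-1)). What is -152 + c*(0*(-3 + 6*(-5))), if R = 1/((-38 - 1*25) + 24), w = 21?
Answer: -152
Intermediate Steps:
R = -1/39 (R = 1/((-38 - 25) + 24) = 1/(-63 + 24) = 1/(-39) = -1/39 ≈ -0.025641)
c = 1013/39 (c = -1/39 + (21 - 5*(-1)) = -1/39 + (21 + 5) = -1/39 + 26 = 1013/39 ≈ 25.974)
-152 + c*(0*(-3 + 6*(-5))) = -152 + 1013*(0*(-3 + 6*(-5)))/39 = -152 + 1013*(0*(-3 - 30))/39 = -152 + 1013*(0*(-33))/39 = -152 + (1013/39)*0 = -152 + 0 = -152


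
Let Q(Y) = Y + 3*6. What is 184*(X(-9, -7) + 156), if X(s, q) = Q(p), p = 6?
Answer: 33120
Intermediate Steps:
Q(Y) = 18 + Y (Q(Y) = Y + 18 = 18 + Y)
X(s, q) = 24 (X(s, q) = 18 + 6 = 24)
184*(X(-9, -7) + 156) = 184*(24 + 156) = 184*180 = 33120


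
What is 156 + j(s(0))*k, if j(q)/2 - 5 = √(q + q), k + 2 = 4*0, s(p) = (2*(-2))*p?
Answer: 136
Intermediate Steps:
s(p) = -4*p
k = -2 (k = -2 + 4*0 = -2 + 0 = -2)
j(q) = 10 + 2*√2*√q (j(q) = 10 + 2*√(q + q) = 10 + 2*√(2*q) = 10 + 2*(√2*√q) = 10 + 2*√2*√q)
156 + j(s(0))*k = 156 + (10 + 2*√2*√(-4*0))*(-2) = 156 + (10 + 2*√2*√0)*(-2) = 156 + (10 + 2*√2*0)*(-2) = 156 + (10 + 0)*(-2) = 156 + 10*(-2) = 156 - 20 = 136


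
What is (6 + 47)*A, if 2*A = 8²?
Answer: 1696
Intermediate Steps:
A = 32 (A = (½)*8² = (½)*64 = 32)
(6 + 47)*A = (6 + 47)*32 = 53*32 = 1696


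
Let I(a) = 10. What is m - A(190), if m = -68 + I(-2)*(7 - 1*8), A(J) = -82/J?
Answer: -7369/95 ≈ -77.568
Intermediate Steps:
m = -78 (m = -68 + 10*(7 - 1*8) = -68 + 10*(7 - 8) = -68 + 10*(-1) = -68 - 10 = -78)
m - A(190) = -78 - (-82)/190 = -78 - 1*(-41/95) = -78 + 41/95 = -7369/95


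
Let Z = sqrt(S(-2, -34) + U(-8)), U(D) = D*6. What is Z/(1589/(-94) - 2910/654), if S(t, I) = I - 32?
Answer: -10246*I*sqrt(114)/218791 ≈ -0.50001*I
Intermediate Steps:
S(t, I) = -32 + I
U(D) = 6*D
Z = I*sqrt(114) (Z = sqrt((-32 - 34) + 6*(-8)) = sqrt(-66 - 48) = sqrt(-114) = I*sqrt(114) ≈ 10.677*I)
Z/(1589/(-94) - 2910/654) = (I*sqrt(114))/(1589/(-94) - 2910/654) = (I*sqrt(114))/(1589*(-1/94) - 2910*1/654) = (I*sqrt(114))/(-1589/94 - 485/109) = (I*sqrt(114))/(-218791/10246) = (I*sqrt(114))*(-10246/218791) = -10246*I*sqrt(114)/218791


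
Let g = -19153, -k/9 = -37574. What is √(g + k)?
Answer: √319013 ≈ 564.81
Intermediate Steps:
k = 338166 (k = -9*(-37574) = 338166)
√(g + k) = √(-19153 + 338166) = √319013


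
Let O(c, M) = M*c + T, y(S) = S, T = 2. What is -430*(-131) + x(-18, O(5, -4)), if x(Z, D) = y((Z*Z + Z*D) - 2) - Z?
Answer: 56994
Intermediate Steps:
O(c, M) = 2 + M*c (O(c, M) = M*c + 2 = 2 + M*c)
x(Z, D) = -2 + Z**2 - Z + D*Z (x(Z, D) = ((Z*Z + Z*D) - 2) - Z = ((Z**2 + D*Z) - 2) - Z = (-2 + Z**2 + D*Z) - Z = -2 + Z**2 - Z + D*Z)
-430*(-131) + x(-18, O(5, -4)) = -430*(-131) + (-2 + (-18)**2 - 1*(-18) + (2 - 4*5)*(-18)) = 56330 + (-2 + 324 + 18 + (2 - 20)*(-18)) = 56330 + (-2 + 324 + 18 - 18*(-18)) = 56330 + (-2 + 324 + 18 + 324) = 56330 + 664 = 56994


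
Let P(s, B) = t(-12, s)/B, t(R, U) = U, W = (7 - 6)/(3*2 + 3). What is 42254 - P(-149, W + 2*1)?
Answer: 804167/19 ≈ 42325.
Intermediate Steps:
W = ⅑ (W = 1/(6 + 3) = 1/9 = 1*(⅑) = ⅑ ≈ 0.11111)
P(s, B) = s/B
42254 - P(-149, W + 2*1) = 42254 - (-149)/(⅑ + 2*1) = 42254 - (-149)/(⅑ + 2) = 42254 - (-149)/19/9 = 42254 - (-149)*9/19 = 42254 - 1*(-1341/19) = 42254 + 1341/19 = 804167/19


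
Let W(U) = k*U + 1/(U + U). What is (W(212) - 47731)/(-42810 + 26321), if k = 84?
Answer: 12687351/6991336 ≈ 1.8147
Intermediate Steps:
W(U) = 1/(2*U) + 84*U (W(U) = 84*U + 1/(U + U) = 84*U + 1/(2*U) = 1/(2*U) + 84*U)
(W(212) - 47731)/(-42810 + 26321) = (((½)/212 + 84*212) - 47731)/(-42810 + 26321) = (((½)*(1/212) + 17808) - 47731)/(-16489) = ((1/424 + 17808) - 47731)*(-1/16489) = (7550593/424 - 47731)*(-1/16489) = -12687351/424*(-1/16489) = 12687351/6991336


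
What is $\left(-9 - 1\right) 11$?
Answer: $-110$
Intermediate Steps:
$\left(-9 - 1\right) 11 = \left(-10\right) 11 = -110$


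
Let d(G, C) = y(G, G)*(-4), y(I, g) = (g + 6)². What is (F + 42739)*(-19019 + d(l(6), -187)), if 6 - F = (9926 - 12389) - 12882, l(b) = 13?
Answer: -1188695670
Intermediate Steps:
y(I, g) = (6 + g)²
F = 15351 (F = 6 - ((9926 - 12389) - 12882) = 6 - (-2463 - 12882) = 6 - 1*(-15345) = 6 + 15345 = 15351)
d(G, C) = -4*(6 + G)² (d(G, C) = (6 + G)²*(-4) = -4*(6 + G)²)
(F + 42739)*(-19019 + d(l(6), -187)) = (15351 + 42739)*(-19019 - 4*(6 + 13)²) = 58090*(-19019 - 4*19²) = 58090*(-19019 - 4*361) = 58090*(-19019 - 1444) = 58090*(-20463) = -1188695670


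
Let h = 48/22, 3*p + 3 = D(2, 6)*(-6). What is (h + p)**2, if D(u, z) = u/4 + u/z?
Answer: 256/1089 ≈ 0.23508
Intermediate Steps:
D(u, z) = u/4 + u/z (D(u, z) = u*(1/4) + u/z = u/4 + u/z)
p = -8/3 (p = -1 + (((1/4)*2 + 2/6)*(-6))/3 = -1 + ((1/2 + 2*(1/6))*(-6))/3 = -1 + ((1/2 + 1/3)*(-6))/3 = -1 + ((5/6)*(-6))/3 = -1 + (1/3)*(-5) = -1 - 5/3 = -8/3 ≈ -2.6667)
h = 24/11 (h = 48*(1/22) = 24/11 ≈ 2.1818)
(h + p)**2 = (24/11 - 8/3)**2 = (-16/33)**2 = 256/1089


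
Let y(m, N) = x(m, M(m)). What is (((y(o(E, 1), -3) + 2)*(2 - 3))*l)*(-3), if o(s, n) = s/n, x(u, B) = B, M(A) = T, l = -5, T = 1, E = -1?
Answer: -45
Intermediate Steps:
M(A) = 1
y(m, N) = 1
(((y(o(E, 1), -3) + 2)*(2 - 3))*l)*(-3) = (((1 + 2)*(2 - 3))*(-5))*(-3) = ((3*(-1))*(-5))*(-3) = -3*(-5)*(-3) = 15*(-3) = -45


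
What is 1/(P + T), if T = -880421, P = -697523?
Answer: -1/1577944 ≈ -6.3374e-7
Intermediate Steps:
1/(P + T) = 1/(-697523 - 880421) = 1/(-1577944) = -1/1577944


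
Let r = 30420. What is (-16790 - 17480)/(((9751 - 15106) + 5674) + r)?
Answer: -34270/30739 ≈ -1.1149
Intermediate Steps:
(-16790 - 17480)/(((9751 - 15106) + 5674) + r) = (-16790 - 17480)/(((9751 - 15106) + 5674) + 30420) = -34270/((-5355 + 5674) + 30420) = -34270/(319 + 30420) = -34270/30739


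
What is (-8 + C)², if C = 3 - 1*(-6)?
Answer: 1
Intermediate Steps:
C = 9 (C = 3 + 6 = 9)
(-8 + C)² = (-8 + 9)² = 1² = 1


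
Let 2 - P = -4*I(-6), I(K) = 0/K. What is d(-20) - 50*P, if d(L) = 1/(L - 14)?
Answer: -3401/34 ≈ -100.03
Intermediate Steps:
I(K) = 0
d(L) = 1/(-14 + L)
P = 2 (P = 2 - (-4)*0 = 2 - 1*0 = 2 + 0 = 2)
d(-20) - 50*P = 1/(-14 - 20) - 50*2 = 1/(-34) - 100 = -1/34 - 100 = -3401/34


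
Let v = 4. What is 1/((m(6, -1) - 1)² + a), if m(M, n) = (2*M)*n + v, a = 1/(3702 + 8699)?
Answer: 12401/1004482 ≈ 0.012346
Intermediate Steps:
a = 1/12401 ≈ 8.0639e-5
m(M, n) = 4 + 2*M*n (m(M, n) = (2*M)*n + 4 = 2*M*n + 4 = 4 + 2*M*n)
1/((m(6, -1) - 1)² + a) = 1/(((4 + 2*6*(-1)) - 1)² + 1/12401) = 1/(((4 - 12) - 1)² + 1/12401) = 1/((-8 - 1)² + 1/12401) = 1/((-9)² + 1/12401) = 1/(81 + 1/12401) = 1/(1004482/12401) = 12401/1004482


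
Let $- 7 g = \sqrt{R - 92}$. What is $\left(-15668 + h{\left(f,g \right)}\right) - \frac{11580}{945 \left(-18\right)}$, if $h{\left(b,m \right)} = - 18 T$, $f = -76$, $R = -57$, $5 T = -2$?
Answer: $- \frac{44396438}{2835} \approx -15660.0$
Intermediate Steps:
$T = - \frac{2}{5}$ ($T = \frac{1}{5} \left(-2\right) = - \frac{2}{5} \approx -0.4$)
$g = - \frac{i \sqrt{149}}{7}$ ($g = - \frac{\sqrt{-57 - 92}}{7} = - \frac{\sqrt{-149}}{7} = - \frac{i \sqrt{149}}{7} \approx - 1.7438 i$)
$h{\left(b,m \right)} = \frac{36}{5}$ ($h{\left(b,m \right)} = \left(-18\right) \left(- \frac{2}{5}\right) = \frac{36}{5}$)
$\left(-15668 + h{\left(f,g \right)}\right) - \frac{11580}{945 \left(-18\right)} = \left(-15668 + \frac{36}{5}\right) - \frac{11580}{945 \left(-18\right)} = - \frac{78304}{5} - \frac{11580}{-17010} = - \frac{78304}{5} - - \frac{386}{567} = - \frac{78304}{5} + \frac{386}{567} = - \frac{44396438}{2835}$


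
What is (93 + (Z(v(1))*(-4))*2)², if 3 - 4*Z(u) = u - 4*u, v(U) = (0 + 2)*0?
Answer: 7569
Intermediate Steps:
v(U) = 0 (v(U) = 2*0 = 0)
Z(u) = ¾ + 3*u/4 (Z(u) = ¾ - (u - 4*u)/4 = ¾ - (-3)*u/4 = ¾ + 3*u/4)
(93 + (Z(v(1))*(-4))*2)² = (93 + ((¾ + (¾)*0)*(-4))*2)² = (93 + ((¾ + 0)*(-4))*2)² = (93 + ((¾)*(-4))*2)² = (93 - 3*2)² = (93 - 6)² = 87² = 7569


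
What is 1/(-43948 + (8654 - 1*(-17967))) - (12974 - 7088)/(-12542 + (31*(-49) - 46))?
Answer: 101972615/244431989 ≈ 0.41718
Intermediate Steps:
1/(-43948 + (8654 - 1*(-17967))) - (12974 - 7088)/(-12542 + (31*(-49) - 46)) = 1/(-43948 + (8654 + 17967)) - 5886/(-12542 + (-1519 - 46)) = 1/(-43948 + 26621) - 5886/(-12542 - 1565) = 1/(-17327) - 5886/(-14107) = -1/17327 - 5886*(-1)/14107 = -1/17327 - 1*(-5886/14107) = -1/17327 + 5886/14107 = 101972615/244431989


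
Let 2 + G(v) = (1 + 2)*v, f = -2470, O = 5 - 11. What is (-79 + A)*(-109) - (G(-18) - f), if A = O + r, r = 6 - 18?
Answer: 8159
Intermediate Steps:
O = -6
r = -12
A = -18 (A = -6 - 12 = -18)
G(v) = -2 + 3*v (G(v) = -2 + (1 + 2)*v = -2 + 3*v)
(-79 + A)*(-109) - (G(-18) - f) = (-79 - 18)*(-109) - ((-2 + 3*(-18)) - 1*(-2470)) = -97*(-109) - ((-2 - 54) + 2470) = 10573 - (-56 + 2470) = 10573 - 1*2414 = 10573 - 2414 = 8159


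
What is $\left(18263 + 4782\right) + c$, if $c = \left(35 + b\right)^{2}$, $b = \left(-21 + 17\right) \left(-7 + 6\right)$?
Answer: $24566$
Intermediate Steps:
$b = 4$ ($b = \left(-4\right) \left(-1\right) = 4$)
$c = 1521$ ($c = \left(35 + 4\right)^{2} = 39^{2} = 1521$)
$\left(18263 + 4782\right) + c = \left(18263 + 4782\right) + 1521 = 23045 + 1521 = 24566$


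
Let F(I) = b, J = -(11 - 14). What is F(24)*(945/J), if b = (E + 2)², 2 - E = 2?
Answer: 1260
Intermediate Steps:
E = 0 (E = 2 - 1*2 = 2 - 2 = 0)
J = 3 (J = -1*(-3) = 3)
b = 4 (b = (0 + 2)² = 2² = 4)
F(I) = 4
F(24)*(945/J) = 4*(945/3) = 4*(945*(⅓)) = 4*315 = 1260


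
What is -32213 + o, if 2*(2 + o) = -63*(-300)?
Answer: -22765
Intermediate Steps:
o = 9448 (o = -2 + (-63*(-300))/2 = -2 + (½)*18900 = -2 + 9450 = 9448)
-32213 + o = -32213 + 9448 = -22765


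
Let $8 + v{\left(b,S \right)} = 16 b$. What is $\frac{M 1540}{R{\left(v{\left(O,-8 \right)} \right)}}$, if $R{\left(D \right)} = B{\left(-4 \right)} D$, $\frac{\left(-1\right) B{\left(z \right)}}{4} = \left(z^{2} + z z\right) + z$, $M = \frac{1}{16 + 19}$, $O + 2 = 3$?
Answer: $- \frac{11}{224} \approx -0.049107$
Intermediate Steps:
$O = 1$ ($O = -2 + 3 = 1$)
$M = \frac{1}{35} \approx 0.028571$
$B{\left(z \right)} = - 8 z^{2} - 4 z$ ($B{\left(z \right)} = - 4 \left(\left(z^{2} + z z\right) + z\right) = - 4 \left(\left(z^{2} + z^{2}\right) + z\right) = - 4 \left(2 z^{2} + z\right) = - 4 \left(z + 2 z^{2}\right) = - 8 z^{2} - 4 z$)
$v{\left(b,S \right)} = -8 + 16 b$
$R{\left(D \right)} = - 112 D$ ($R{\left(D \right)} = \left(-4\right) \left(-4\right) \left(1 + 2 \left(-4\right)\right) D = \left(-4\right) \left(-4\right) \left(1 - 8\right) D = \left(-4\right) \left(-4\right) \left(-7\right) D = - 112 D$)
$\frac{M 1540}{R{\left(v{\left(O,-8 \right)} \right)}} = \frac{\frac{1}{35} \cdot 1540}{\left(-112\right) \left(-8 + 16 \cdot 1\right)} = \frac{44}{\left(-112\right) \left(-8 + 16\right)} = \frac{44}{\left(-112\right) 8} = \frac{44}{-896} = 44 \left(- \frac{1}{896}\right) = - \frac{11}{224}$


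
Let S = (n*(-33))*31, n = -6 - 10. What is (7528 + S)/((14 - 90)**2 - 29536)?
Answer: -2987/2970 ≈ -1.0057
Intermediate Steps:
n = -16
S = 16368 (S = -16*(-33)*31 = 528*31 = 16368)
(7528 + S)/((14 - 90)**2 - 29536) = (7528 + 16368)/((14 - 90)**2 - 29536) = 23896/((-76)**2 - 29536) = 23896/(5776 - 29536) = 23896/(-23760) = 23896*(-1/23760) = -2987/2970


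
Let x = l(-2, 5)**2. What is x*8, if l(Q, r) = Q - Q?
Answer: 0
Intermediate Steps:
l(Q, r) = 0
x = 0 (x = 0**2 = 0)
x*8 = 0*8 = 0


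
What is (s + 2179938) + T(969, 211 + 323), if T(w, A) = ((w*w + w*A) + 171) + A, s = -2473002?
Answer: 1164048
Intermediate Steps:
T(w, A) = 171 + A + w² + A*w (T(w, A) = ((w² + A*w) + 171) + A = (171 + w² + A*w) + A = 171 + A + w² + A*w)
(s + 2179938) + T(969, 211 + 323) = (-2473002 + 2179938) + (171 + (211 + 323) + 969² + (211 + 323)*969) = -293064 + (171 + 534 + 938961 + 534*969) = -293064 + (171 + 534 + 938961 + 517446) = -293064 + 1457112 = 1164048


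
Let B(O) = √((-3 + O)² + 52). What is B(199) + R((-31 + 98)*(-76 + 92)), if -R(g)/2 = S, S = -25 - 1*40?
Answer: 130 + 2*√9617 ≈ 326.13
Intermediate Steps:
S = -65 (S = -25 - 40 = -65)
R(g) = 130 (R(g) = -2*(-65) = 130)
B(O) = √(52 + (-3 + O)²)
B(199) + R((-31 + 98)*(-76 + 92)) = √(52 + (-3 + 199)²) + 130 = √(52 + 196²) + 130 = √(52 + 38416) + 130 = √38468 + 130 = 2*√9617 + 130 = 130 + 2*√9617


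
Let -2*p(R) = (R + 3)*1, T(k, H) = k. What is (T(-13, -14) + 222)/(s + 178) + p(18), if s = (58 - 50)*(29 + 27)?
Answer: -3182/313 ≈ -10.166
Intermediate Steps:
s = 448 (s = 8*56 = 448)
p(R) = -3/2 - R/2 (p(R) = -(R + 3)/2 = -(3 + R)/2 = -3/2 - R/2)
(T(-13, -14) + 222)/(s + 178) + p(18) = (-13 + 222)/(448 + 178) + (-3/2 - 1/2*18) = 209/626 + (-3/2 - 9) = 209*(1/626) - 21/2 = 209/626 - 21/2 = -3182/313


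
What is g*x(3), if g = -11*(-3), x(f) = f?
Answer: 99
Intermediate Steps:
g = 33
g*x(3) = 33*3 = 99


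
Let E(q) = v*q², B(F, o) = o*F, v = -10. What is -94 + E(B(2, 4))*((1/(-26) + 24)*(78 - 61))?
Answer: -3390342/13 ≈ -2.6080e+5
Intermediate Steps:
B(F, o) = F*o
E(q) = -10*q²
-94 + E(B(2, 4))*((1/(-26) + 24)*(78 - 61)) = -94 + (-10*(2*4)²)*((1/(-26) + 24)*(78 - 61)) = -94 + (-10*8²)*((-1/26 + 24)*17) = -94 + (-10*64)*((623/26)*17) = -94 - 640*10591/26 = -94 - 3389120/13 = -3390342/13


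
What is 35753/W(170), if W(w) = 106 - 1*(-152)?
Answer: 35753/258 ≈ 138.58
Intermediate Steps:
W(w) = 258 (W(w) = 106 + 152 = 258)
35753/W(170) = 35753/258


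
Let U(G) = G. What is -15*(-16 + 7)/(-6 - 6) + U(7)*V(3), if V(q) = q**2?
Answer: 207/4 ≈ 51.750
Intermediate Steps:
-15*(-16 + 7)/(-6 - 6) + U(7)*V(3) = -15*(-16 + 7)/(-6 - 6) + 7*3**2 = -15/((-12/(-9))) + 7*9 = -15/((-12*(-1/9))) + 63 = -15/4/3 + 63 = -15*3/4 + 63 = -45/4 + 63 = 207/4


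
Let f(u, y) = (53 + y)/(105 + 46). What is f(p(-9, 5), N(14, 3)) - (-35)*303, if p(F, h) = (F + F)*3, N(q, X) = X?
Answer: 1601411/151 ≈ 10605.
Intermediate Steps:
p(F, h) = 6*F (p(F, h) = (2*F)*3 = 6*F)
f(u, y) = 53/151 + y/151 (f(u, y) = (53 + y)/151 = (53 + y)*(1/151) = 53/151 + y/151)
f(p(-9, 5), N(14, 3)) - (-35)*303 = (53/151 + (1/151)*3) - (-35)*303 = (53/151 + 3/151) - 1*(-10605) = 56/151 + 10605 = 1601411/151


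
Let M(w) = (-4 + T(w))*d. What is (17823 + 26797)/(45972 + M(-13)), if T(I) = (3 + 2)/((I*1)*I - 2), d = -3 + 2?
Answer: 7451540/7677987 ≈ 0.97051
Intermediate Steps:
d = -1
T(I) = 5/(-2 + I²) (T(I) = 5/(I*I - 2) = 5/(I² - 2) = 5/(-2 + I²))
M(w) = 4 - 5/(-2 + w²) (M(w) = (-4 + 5/(-2 + w²))*(-1) = 4 - 5/(-2 + w²))
(17823 + 26797)/(45972 + M(-13)) = (17823 + 26797)/(45972 + (-13 + 4*(-13)²)/(-2 + (-13)²)) = 44620/(45972 + (-13 + 4*169)/(-2 + 169)) = 44620/(45972 + (-13 + 676)/167) = 44620/(45972 + (1/167)*663) = 44620/(45972 + 663/167) = 44620/(7677987/167) = 44620*(167/7677987) = 7451540/7677987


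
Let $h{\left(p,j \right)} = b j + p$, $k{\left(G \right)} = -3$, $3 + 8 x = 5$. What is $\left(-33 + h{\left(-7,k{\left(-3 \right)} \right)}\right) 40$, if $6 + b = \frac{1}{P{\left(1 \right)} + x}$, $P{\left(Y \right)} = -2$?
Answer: $- \frac{5680}{7} \approx -811.43$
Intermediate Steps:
$x = \frac{1}{4}$ ($x = - \frac{3}{8} + \frac{1}{8} \cdot 5 = - \frac{3}{8} + \frac{5}{8} = \frac{1}{4} \approx 0.25$)
$b = - \frac{46}{7}$ ($b = -6 + \frac{1}{-2 + \frac{1}{4}} = -6 + \frac{1}{- \frac{7}{4}} = -6 - \frac{4}{7} = - \frac{46}{7} \approx -6.5714$)
$h{\left(p,j \right)} = p - \frac{46 j}{7}$ ($h{\left(p,j \right)} = - \frac{46 j}{7} + p = p - \frac{46 j}{7}$)
$\left(-33 + h{\left(-7,k{\left(-3 \right)} \right)}\right) 40 = \left(-33 - - \frac{89}{7}\right) 40 = \left(-33 + \left(-7 + \frac{138}{7}\right)\right) 40 = \left(-33 + \frac{89}{7}\right) 40 = \left(- \frac{142}{7}\right) 40 = - \frac{5680}{7}$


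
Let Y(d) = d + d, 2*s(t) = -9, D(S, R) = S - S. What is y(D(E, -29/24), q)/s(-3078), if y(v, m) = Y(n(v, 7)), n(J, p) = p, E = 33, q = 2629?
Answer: -28/9 ≈ -3.1111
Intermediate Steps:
D(S, R) = 0
s(t) = -9/2 (s(t) = (½)*(-9) = -9/2)
Y(d) = 2*d
y(v, m) = 14 (y(v, m) = 2*7 = 14)
y(D(E, -29/24), q)/s(-3078) = 14/(-9/2) = 14*(-2/9) = -28/9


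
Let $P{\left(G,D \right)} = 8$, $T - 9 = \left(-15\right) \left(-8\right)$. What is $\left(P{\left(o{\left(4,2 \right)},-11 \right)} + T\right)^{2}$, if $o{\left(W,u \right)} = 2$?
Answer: $18769$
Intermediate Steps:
$T = 129$ ($T = 9 - -120 = 9 + 120 = 129$)
$\left(P{\left(o{\left(4,2 \right)},-11 \right)} + T\right)^{2} = \left(8 + 129\right)^{2} = 137^{2} = 18769$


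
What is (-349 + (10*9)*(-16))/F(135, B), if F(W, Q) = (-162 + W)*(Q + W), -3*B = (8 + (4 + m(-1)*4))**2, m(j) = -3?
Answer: 1789/3645 ≈ 0.49081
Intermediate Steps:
B = 0 (B = -(8 + (4 - 3*4))**2/3 = -(8 + (4 - 12))**2/3 = -(8 - 8)**2/3 = -1/3*0**2 = -1/3*0 = 0)
(-349 + (10*9)*(-16))/F(135, B) = (-349 + (10*9)*(-16))/(135**2 - 162*0 - 162*135 + 0*135) = (-349 + 90*(-16))/(18225 + 0 - 21870 + 0) = (-349 - 1440)/(-3645) = -1789*(-1/3645) = 1789/3645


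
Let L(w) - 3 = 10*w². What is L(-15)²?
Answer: 5076009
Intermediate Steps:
L(w) = 3 + 10*w²
L(-15)² = (3 + 10*(-15)²)² = (3 + 10*225)² = (3 + 2250)² = 2253² = 5076009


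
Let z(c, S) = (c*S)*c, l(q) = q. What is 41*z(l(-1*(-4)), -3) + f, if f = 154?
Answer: -1814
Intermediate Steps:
z(c, S) = S*c² (z(c, S) = (S*c)*c = S*c²)
41*z(l(-1*(-4)), -3) + f = 41*(-3*(-1*(-4))²) + 154 = 41*(-3*4²) + 154 = 41*(-3*16) + 154 = 41*(-48) + 154 = -1968 + 154 = -1814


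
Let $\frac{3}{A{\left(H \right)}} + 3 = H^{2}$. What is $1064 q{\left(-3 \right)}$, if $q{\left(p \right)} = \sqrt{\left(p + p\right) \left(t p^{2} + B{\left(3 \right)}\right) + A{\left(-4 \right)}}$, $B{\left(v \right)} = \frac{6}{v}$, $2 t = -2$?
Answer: $\frac{3192 \sqrt{793}}{13} \approx 6914.4$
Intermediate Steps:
$A{\left(H \right)} = \frac{3}{-3 + H^{2}}$
$t = -1$ ($t = \frac{1}{2} \left(-2\right) = -1$)
$q{\left(p \right)} = \sqrt{\frac{3}{13} + 2 p \left(2 - p^{2}\right)}$ ($q{\left(p \right)} = \sqrt{\left(p + p\right) \left(- p^{2} + \frac{6}{3}\right) + \frac{3}{-3 + \left(-4\right)^{2}}} = \sqrt{2 p \left(- p^{2} + 6 \cdot \frac{1}{3}\right) + \frac{3}{-3 + 16}} = \sqrt{2 p \left(- p^{2} + 2\right) + \frac{3}{13}} = \sqrt{2 p \left(2 - p^{2}\right) + 3 \cdot \frac{1}{13}} = \sqrt{2 p \left(2 - p^{2}\right) + \frac{3}{13}} = \sqrt{\frac{3}{13} + 2 p \left(2 - p^{2}\right)}$)
$1064 q{\left(-3 \right)} = 1064 \frac{\sqrt{39 - 338 \left(-3\right)^{3} + 676 \left(-3\right)}}{13} = 1064 \frac{\sqrt{39 - -9126 - 2028}}{13} = 1064 \frac{\sqrt{39 + 9126 - 2028}}{13} = 1064 \frac{\sqrt{7137}}{13} = 1064 \frac{3 \sqrt{793}}{13} = \frac{3192 \sqrt{793}}{13}$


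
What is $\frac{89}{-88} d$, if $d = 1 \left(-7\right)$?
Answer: $\frac{623}{88} \approx 7.0795$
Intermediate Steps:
$d = -7$
$\frac{89}{-88} d = \frac{89}{-88} \left(-7\right) = 89 \left(- \frac{1}{88}\right) \left(-7\right) = \left(- \frac{89}{88}\right) \left(-7\right) = \frac{623}{88}$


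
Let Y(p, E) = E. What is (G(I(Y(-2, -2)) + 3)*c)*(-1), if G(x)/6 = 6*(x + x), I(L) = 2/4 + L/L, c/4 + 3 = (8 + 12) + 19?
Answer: -46656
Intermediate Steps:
c = 144 (c = -12 + 4*((8 + 12) + 19) = -12 + 4*(20 + 19) = -12 + 4*39 = -12 + 156 = 144)
I(L) = 3/2 (I(L) = 2*(¼) + 1 = ½ + 1 = 3/2)
G(x) = 72*x (G(x) = 6*(6*(x + x)) = 6*(6*(2*x)) = 6*(12*x) = 72*x)
(G(I(Y(-2, -2)) + 3)*c)*(-1) = ((72*(3/2 + 3))*144)*(-1) = ((72*(9/2))*144)*(-1) = (324*144)*(-1) = 46656*(-1) = -46656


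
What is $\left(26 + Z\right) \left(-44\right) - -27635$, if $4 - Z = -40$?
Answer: $24555$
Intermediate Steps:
$Z = 44$ ($Z = 4 - -40 = 4 + 40 = 44$)
$\left(26 + Z\right) \left(-44\right) - -27635 = \left(26 + 44\right) \left(-44\right) - -27635 = 70 \left(-44\right) + 27635 = -3080 + 27635 = 24555$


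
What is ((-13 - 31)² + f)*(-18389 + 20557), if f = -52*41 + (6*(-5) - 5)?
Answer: -500808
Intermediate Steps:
f = -2167 (f = -2132 + (-30 - 5) = -2132 - 35 = -2167)
((-13 - 31)² + f)*(-18389 + 20557) = ((-13 - 31)² - 2167)*(-18389 + 20557) = ((-44)² - 2167)*2168 = (1936 - 2167)*2168 = -231*2168 = -500808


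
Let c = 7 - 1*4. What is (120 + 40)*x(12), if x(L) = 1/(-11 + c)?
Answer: -20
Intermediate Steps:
c = 3 (c = 7 - 4 = 3)
x(L) = -⅛ (x(L) = 1/(-11 + 3) = 1/(-8) = -⅛)
(120 + 40)*x(12) = (120 + 40)*(-⅛) = 160*(-⅛) = -20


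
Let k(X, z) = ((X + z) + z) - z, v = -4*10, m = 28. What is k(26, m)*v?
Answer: -2160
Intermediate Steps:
v = -40
k(X, z) = X + z (k(X, z) = (X + 2*z) - z = X + z)
k(26, m)*v = (26 + 28)*(-40) = 54*(-40) = -2160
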